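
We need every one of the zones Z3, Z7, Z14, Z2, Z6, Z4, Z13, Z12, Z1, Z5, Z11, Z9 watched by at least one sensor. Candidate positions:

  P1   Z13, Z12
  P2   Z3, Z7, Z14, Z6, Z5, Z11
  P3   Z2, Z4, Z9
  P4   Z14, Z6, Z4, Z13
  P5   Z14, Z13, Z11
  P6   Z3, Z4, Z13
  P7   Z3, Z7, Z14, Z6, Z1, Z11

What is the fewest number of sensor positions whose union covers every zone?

4

P1, P2, P3, P7 together cover {Z3, Z7, Z14, Z2, Z6, Z4, Z13, Z12, Z1, Z5, Z11, Z9} — every zone.
No 3 of the 7 sensor positions cover everything (all 35 triples fall short), so 4 is minimum.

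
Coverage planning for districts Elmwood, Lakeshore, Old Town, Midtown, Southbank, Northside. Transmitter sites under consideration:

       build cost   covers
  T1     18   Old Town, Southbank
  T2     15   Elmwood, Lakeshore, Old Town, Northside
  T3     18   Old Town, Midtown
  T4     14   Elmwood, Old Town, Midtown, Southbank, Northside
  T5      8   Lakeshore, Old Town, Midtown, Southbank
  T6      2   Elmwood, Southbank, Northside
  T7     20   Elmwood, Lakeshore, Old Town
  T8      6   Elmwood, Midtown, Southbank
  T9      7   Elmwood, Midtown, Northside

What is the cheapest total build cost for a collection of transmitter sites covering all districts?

10

T5, T6 cover every district at build cost 8 + 2 = 10.
Any cover uses at least 2 transmitter sites; among all covering selections none totals below 10.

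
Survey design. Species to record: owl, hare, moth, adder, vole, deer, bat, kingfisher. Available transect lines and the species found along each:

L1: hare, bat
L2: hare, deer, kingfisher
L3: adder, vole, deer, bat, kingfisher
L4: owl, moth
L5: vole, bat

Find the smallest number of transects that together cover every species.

L1, L3, L4 together cover {owl, hare, moth, adder, vole, deer, bat, kingfisher} — every species.
No 2 of the 5 transects cover everything (all 10 pairs fall short), so 3 is minimum.

3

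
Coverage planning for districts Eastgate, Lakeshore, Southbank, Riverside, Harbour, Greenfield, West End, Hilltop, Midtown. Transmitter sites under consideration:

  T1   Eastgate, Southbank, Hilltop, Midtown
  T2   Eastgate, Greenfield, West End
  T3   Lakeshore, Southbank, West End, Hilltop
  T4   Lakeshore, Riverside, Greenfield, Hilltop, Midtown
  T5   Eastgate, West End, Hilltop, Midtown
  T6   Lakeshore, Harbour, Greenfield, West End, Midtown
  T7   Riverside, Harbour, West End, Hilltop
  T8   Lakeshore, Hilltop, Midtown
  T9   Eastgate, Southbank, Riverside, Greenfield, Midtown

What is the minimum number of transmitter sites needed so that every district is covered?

3

T1, T4, T6 together cover {Eastgate, Lakeshore, Southbank, Riverside, Harbour, Greenfield, West End, Hilltop, Midtown} — every district.
No 2 of the 9 transmitter sites cover everything (all 36 pairs fall short), so 3 is minimum.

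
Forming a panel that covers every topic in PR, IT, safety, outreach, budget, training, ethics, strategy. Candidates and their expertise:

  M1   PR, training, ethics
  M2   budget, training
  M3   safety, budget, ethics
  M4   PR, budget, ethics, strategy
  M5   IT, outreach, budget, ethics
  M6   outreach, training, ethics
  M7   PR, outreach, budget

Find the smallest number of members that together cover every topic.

4

M1, M3, M4, M5 together cover {PR, IT, safety, outreach, budget, training, ethics, strategy} — every topic.
No 3 of the 7 members cover everything (all 35 triples fall short), so 4 is minimum.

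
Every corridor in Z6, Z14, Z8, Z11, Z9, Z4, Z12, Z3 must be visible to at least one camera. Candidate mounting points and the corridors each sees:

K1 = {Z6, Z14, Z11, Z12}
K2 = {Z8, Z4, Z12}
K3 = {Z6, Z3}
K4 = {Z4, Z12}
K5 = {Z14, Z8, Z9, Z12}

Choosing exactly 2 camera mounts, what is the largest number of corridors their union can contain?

6

Choosing K1, K2 covers {Z6, Z14, Z8, Z11, Z4, Z12} — 6 corridors.
No choice of 2 camera mounts does better; here Z9, Z3 are left uncovered.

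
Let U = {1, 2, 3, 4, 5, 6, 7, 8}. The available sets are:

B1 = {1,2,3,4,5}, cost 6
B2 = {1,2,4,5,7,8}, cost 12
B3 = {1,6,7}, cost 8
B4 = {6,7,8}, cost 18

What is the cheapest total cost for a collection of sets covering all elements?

24

B1, B4 cover every element at cost 6 + 18 = 24.
Any cover uses at least 2 sets; among all covering selections none totals below 24.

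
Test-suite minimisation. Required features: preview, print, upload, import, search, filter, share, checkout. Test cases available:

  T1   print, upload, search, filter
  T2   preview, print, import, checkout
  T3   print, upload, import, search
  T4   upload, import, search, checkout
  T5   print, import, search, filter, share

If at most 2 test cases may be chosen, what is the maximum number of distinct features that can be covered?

7

Choosing T1, T2 covers {preview, print, upload, import, search, filter, checkout} — 7 features.
No choice of 2 test cases does better; here share is left uncovered.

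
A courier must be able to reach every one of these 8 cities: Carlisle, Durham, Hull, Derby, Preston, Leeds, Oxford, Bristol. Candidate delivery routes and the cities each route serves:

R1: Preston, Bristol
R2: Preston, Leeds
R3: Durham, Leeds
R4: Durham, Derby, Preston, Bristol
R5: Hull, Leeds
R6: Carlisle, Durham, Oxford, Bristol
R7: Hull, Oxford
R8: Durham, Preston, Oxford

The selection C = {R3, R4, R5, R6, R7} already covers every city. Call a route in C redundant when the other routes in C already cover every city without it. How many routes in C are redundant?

3

Drop R3: the rest still cover every city — redundant.
Drop R4: Derby, Preston uncovered — not redundant.
Drop R5: the rest still cover every city — redundant.
Drop R6: Carlisle uncovered — not redundant.
Drop R7: the rest still cover every city — redundant.
3 redundant: R3, R5, R7.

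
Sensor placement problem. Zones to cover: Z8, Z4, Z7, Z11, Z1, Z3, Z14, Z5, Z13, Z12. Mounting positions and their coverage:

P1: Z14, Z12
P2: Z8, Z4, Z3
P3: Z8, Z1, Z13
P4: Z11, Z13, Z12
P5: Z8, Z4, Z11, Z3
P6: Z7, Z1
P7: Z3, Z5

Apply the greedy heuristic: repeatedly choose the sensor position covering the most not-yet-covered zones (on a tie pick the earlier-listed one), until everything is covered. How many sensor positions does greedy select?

5

Pick 1: P5 covers 4 new zones (Z8, Z4, Z11, Z3).
Pick 2: P1 covers 2 new zones (Z14, Z12).
Pick 3: P3 covers 2 new zones (Z1, Z13).
Pick 4: P6 covers 1 new zones (Z7).
Pick 5: P7 covers 1 new zones (Z5).
Greedy uses 5 sensor positions.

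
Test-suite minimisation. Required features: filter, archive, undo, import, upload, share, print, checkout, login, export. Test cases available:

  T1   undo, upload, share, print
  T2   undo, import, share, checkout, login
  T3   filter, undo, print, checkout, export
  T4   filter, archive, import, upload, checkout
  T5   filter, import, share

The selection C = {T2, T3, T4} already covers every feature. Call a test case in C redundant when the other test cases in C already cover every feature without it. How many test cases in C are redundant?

Drop T2: share, login uncovered — not redundant.
Drop T3: print, export uncovered — not redundant.
Drop T4: archive, upload uncovered — not redundant.
None of the test cases in C is redundant.

0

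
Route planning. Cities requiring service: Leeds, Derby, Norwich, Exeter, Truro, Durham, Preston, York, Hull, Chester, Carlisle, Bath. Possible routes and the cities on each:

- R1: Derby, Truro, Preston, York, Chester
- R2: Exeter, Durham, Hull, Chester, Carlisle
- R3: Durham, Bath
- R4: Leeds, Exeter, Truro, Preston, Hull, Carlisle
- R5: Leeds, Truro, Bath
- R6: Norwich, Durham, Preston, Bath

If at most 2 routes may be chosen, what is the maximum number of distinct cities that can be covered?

Choosing R1, R2 covers {Derby, Exeter, Truro, Durham, Preston, York, Hull, Chester, Carlisle} — 9 cities.
No choice of 2 routes does better; here Leeds, Norwich, Bath are left uncovered.

9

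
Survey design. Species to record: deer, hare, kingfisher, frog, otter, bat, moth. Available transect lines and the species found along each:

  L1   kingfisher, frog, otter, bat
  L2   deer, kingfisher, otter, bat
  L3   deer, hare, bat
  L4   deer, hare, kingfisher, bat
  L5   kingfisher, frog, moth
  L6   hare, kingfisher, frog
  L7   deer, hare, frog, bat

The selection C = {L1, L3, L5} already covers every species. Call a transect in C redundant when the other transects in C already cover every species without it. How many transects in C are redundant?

0

Drop L1: otter uncovered — not redundant.
Drop L3: deer, hare uncovered — not redundant.
Drop L5: moth uncovered — not redundant.
None of the transects in C is redundant.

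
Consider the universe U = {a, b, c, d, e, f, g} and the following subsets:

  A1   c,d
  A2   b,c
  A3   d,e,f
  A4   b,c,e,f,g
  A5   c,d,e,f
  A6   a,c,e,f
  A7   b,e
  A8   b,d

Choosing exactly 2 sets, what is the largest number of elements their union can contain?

Choosing A1, A4 covers {b, c, d, e, f, g} — 6 elements.
No choice of 2 sets does better; here a is left uncovered.

6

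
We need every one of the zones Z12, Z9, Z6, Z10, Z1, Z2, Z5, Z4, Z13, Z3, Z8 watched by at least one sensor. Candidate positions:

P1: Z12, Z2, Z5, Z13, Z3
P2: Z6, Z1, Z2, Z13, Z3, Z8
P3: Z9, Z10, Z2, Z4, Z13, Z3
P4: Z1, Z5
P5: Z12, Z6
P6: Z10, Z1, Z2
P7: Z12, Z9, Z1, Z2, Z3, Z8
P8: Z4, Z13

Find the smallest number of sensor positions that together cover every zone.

P1, P2, P3 together cover {Z12, Z9, Z6, Z10, Z1, Z2, Z5, Z4, Z13, Z3, Z8} — every zone.
No 2 of the 8 sensor positions cover everything (all 28 pairs fall short), so 3 is minimum.

3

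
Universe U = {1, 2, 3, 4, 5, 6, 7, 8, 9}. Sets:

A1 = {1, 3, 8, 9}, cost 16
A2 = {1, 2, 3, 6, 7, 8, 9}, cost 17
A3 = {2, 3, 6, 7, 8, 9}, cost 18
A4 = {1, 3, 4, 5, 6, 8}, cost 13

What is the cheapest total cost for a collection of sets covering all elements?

30

A2, A4 cover every element at cost 17 + 13 = 30.
Any cover uses at least 2 sets; among all covering selections none totals below 30.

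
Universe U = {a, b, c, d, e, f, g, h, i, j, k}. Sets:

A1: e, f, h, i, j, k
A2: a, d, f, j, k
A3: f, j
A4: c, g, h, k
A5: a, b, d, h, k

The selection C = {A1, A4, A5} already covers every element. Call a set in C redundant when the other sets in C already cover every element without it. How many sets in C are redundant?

Drop A1: e, f, i, j uncovered — not redundant.
Drop A4: c, g uncovered — not redundant.
Drop A5: a, b, d uncovered — not redundant.
None of the sets in C is redundant.

0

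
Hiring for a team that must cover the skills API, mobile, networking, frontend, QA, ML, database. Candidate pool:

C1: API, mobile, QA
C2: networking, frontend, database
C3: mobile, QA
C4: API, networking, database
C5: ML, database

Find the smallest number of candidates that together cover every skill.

C1, C2, C5 together cover {API, mobile, networking, frontend, QA, ML, database} — every skill.
No 2 of the 5 candidates cover everything (all 10 pairs fall short), so 3 is minimum.

3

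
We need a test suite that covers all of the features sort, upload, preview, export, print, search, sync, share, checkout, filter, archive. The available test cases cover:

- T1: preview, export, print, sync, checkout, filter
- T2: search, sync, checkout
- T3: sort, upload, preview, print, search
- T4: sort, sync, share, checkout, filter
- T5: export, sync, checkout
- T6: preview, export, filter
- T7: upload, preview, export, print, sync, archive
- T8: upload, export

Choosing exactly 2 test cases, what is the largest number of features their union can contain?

10

Choosing T4, T7 covers {sort, upload, preview, export, print, sync, share, checkout, filter, archive} — 10 features.
No choice of 2 test cases does better; here search is left uncovered.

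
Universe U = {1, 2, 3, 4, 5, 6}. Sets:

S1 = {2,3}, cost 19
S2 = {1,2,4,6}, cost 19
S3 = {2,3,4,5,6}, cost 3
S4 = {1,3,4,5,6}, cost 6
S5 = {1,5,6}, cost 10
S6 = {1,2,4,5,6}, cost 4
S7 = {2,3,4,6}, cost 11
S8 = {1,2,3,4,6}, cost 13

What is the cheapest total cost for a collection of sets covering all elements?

7

S3, S6 cover every element at cost 3 + 4 = 7.
Any cover uses at least 2 sets; among all covering selections none totals below 7.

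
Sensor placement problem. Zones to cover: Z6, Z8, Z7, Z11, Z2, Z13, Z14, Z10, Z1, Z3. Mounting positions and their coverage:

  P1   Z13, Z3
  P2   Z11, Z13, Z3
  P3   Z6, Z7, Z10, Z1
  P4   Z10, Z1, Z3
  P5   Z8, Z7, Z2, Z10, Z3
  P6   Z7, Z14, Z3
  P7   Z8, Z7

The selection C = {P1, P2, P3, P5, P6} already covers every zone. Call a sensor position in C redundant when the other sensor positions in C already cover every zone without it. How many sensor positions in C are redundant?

1

Drop P1: the rest still cover every zone — redundant.
Drop P2: Z11 uncovered — not redundant.
Drop P3: Z6, Z1 uncovered — not redundant.
Drop P5: Z8, Z2 uncovered — not redundant.
Drop P6: Z14 uncovered — not redundant.
1 redundant: P1.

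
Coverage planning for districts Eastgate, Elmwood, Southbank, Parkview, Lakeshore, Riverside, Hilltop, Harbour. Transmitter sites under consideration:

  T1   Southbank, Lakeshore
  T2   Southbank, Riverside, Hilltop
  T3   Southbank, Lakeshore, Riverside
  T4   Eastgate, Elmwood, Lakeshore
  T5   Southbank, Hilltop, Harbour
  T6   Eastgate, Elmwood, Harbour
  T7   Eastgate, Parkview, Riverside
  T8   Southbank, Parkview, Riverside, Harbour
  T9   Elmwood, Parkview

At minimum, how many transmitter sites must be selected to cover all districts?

3

T2, T4, T8 together cover {Eastgate, Elmwood, Southbank, Parkview, Lakeshore, Riverside, Hilltop, Harbour} — every district.
No 2 of the 9 transmitter sites cover everything (all 36 pairs fall short), so 3 is minimum.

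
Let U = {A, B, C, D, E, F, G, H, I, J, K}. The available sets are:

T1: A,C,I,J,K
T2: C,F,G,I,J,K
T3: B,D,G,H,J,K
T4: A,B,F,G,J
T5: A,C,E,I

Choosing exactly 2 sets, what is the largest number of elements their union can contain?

Choosing T3, T5 covers {A, B, C, D, E, G, H, I, J, K} — 10 elements.
No choice of 2 sets does better; here F is left uncovered.

10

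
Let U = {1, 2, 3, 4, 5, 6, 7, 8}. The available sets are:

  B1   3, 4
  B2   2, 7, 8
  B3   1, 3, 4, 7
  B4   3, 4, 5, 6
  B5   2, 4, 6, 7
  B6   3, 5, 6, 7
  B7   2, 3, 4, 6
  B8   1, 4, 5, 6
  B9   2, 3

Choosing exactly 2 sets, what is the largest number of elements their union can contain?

7

Choosing B2, B4 covers {2, 3, 4, 5, 6, 7, 8} — 7 elements.
No choice of 2 sets does better; here 1 is left uncovered.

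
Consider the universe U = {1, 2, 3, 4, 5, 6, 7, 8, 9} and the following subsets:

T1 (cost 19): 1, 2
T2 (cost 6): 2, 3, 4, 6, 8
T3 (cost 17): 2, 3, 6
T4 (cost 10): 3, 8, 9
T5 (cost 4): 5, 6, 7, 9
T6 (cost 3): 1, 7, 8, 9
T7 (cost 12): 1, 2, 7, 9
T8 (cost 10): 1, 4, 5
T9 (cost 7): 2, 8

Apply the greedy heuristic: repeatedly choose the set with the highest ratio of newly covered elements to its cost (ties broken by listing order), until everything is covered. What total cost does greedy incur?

13

Pick 1: T6 adds 4 new (1, 7, 8, 9) at cost 3 (ratio 4/3).
Pick 2: T2 adds 4 new (2, 3, 4, 6) at cost 6 (ratio 4/6).
Pick 3: T5 adds 1 new (5) at cost 4 (ratio 1/4).
Greedy total cost: 3 + 6 + 4 = 13.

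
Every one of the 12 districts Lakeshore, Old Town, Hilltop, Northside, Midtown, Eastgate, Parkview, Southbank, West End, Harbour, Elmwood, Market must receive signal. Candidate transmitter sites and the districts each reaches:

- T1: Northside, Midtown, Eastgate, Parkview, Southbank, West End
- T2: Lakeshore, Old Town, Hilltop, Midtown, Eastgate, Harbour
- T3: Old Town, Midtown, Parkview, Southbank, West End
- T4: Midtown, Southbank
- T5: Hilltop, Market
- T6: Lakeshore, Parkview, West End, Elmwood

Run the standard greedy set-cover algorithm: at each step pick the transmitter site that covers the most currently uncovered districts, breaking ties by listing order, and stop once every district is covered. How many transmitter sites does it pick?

Pick 1: T1 covers 6 new districts (Northside, Midtown, Eastgate, Parkview, Southbank, West End).
Pick 2: T2 covers 4 new districts (Lakeshore, Old Town, Hilltop, Harbour).
Pick 3: T5 covers 1 new districts (Market).
Pick 4: T6 covers 1 new districts (Elmwood).
Greedy uses 4 transmitter sites.

4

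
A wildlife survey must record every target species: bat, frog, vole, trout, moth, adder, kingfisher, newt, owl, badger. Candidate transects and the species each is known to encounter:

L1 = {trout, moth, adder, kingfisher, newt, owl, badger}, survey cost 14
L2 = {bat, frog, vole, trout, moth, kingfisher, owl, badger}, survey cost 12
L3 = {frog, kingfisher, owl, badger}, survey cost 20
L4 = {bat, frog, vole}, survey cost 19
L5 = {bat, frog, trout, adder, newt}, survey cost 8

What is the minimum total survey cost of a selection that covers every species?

L2, L5 cover every species at survey cost 12 + 8 = 20.
Any cover uses at least 2 transects; among all covering selections none totals below 20.

20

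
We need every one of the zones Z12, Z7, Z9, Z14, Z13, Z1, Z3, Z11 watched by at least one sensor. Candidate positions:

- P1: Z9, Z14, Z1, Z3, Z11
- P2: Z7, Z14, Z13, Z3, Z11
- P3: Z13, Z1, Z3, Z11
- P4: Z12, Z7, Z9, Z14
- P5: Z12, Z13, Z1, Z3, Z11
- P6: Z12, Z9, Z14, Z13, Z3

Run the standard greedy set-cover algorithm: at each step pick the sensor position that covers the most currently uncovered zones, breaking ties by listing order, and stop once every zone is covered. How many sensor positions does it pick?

3

Pick 1: P1 covers 5 new zones (Z9, Z14, Z1, Z3, Z11).
Pick 2: P2 covers 2 new zones (Z7, Z13).
Pick 3: P4 covers 1 new zones (Z12).
Greedy uses 3 sensor positions. (The true minimum is 2.)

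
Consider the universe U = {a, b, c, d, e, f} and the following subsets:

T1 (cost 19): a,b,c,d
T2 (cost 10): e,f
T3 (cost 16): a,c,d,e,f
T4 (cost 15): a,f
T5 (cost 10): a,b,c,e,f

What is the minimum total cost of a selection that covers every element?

T3, T5 cover every element at cost 16 + 10 = 26.
Any cover uses at least 2 sets; among all covering selections none totals below 26.

26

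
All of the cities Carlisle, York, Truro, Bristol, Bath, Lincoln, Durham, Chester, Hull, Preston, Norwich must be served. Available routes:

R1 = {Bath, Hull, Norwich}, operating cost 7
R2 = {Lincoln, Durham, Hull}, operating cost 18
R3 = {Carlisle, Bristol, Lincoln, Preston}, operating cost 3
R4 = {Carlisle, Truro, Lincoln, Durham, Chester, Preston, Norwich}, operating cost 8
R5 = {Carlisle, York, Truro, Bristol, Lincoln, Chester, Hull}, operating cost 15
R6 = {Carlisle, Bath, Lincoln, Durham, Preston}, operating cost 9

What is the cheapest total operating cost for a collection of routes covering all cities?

R1, R4, R5 cover every city at operating cost 7 + 8 + 15 = 30.
Any cover uses at least 3 routes; among all covering selections none totals below 30.
Greedy by coverage-per-operating cost would pick R3, R4, R1, R5 for 33 — worse than the optimum 30.

30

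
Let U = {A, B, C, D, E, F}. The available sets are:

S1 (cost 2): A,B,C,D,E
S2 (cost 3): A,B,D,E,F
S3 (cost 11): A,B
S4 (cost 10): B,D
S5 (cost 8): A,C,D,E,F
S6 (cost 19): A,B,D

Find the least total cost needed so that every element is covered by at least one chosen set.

5

S1, S2 cover every element at cost 2 + 3 = 5.
Any cover uses at least 2 sets; among all covering selections none totals below 5.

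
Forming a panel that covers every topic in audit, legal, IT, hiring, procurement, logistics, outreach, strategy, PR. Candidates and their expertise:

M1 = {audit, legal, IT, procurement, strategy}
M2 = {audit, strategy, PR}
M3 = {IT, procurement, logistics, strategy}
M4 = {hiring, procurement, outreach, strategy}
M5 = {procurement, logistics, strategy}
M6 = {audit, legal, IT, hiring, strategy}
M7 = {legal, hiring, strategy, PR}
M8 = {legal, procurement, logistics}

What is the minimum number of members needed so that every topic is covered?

M1, M2, M3, M4 together cover {audit, legal, IT, hiring, procurement, logistics, outreach, strategy, PR} — every topic.
No 3 of the 8 members cover everything (all 56 triples fall short), so 4 is minimum.

4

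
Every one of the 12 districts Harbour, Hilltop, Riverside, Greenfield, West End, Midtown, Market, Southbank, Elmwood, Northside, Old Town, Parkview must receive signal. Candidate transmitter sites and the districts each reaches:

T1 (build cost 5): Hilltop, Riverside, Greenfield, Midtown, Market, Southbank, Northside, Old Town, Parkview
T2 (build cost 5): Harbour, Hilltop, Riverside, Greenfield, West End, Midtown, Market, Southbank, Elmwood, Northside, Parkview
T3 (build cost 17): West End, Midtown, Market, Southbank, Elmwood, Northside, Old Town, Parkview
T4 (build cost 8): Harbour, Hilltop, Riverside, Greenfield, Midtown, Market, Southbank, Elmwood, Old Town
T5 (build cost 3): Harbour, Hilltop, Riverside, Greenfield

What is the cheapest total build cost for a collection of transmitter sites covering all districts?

10

T1, T2 cover every district at build cost 5 + 5 = 10.
Any cover uses at least 2 transmitter sites; among all covering selections none totals below 10.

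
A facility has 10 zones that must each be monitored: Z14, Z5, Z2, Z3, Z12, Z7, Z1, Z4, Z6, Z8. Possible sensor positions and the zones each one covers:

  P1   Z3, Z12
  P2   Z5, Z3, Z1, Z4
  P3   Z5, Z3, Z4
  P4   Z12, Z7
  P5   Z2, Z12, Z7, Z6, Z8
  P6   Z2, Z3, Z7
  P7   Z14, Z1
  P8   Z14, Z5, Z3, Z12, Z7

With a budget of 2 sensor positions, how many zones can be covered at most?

9

Choosing P2, P5 covers {Z5, Z2, Z3, Z12, Z7, Z1, Z4, Z6, Z8} — 9 zones.
No choice of 2 sensor positions does better; here Z14 is left uncovered.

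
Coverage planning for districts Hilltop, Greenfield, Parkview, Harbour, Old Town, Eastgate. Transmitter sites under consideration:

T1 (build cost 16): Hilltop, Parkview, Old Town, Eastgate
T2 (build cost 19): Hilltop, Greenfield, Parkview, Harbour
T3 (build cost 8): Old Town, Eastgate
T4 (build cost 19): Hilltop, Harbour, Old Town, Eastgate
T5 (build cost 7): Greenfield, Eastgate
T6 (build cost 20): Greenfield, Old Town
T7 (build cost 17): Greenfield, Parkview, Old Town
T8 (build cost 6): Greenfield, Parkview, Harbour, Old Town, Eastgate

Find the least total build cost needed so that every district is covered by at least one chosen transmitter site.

T1, T8 cover every district at build cost 16 + 6 = 22.
Any cover uses at least 2 transmitter sites; among all covering selections none totals below 22.

22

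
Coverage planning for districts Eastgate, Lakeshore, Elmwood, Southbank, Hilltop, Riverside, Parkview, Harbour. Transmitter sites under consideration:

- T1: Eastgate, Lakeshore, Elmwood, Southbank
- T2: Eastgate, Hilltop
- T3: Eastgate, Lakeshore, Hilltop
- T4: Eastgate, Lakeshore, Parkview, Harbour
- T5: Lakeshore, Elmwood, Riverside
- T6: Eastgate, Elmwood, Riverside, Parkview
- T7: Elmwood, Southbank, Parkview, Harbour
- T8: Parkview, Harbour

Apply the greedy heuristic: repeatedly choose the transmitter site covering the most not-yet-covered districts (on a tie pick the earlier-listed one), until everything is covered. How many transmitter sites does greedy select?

4

Pick 1: T1 covers 4 new districts (Eastgate, Lakeshore, Elmwood, Southbank).
Pick 2: T4 covers 2 new districts (Parkview, Harbour).
Pick 3: T2 covers 1 new districts (Hilltop).
Pick 4: T5 covers 1 new districts (Riverside).
Greedy uses 4 transmitter sites. (The true minimum is 3.)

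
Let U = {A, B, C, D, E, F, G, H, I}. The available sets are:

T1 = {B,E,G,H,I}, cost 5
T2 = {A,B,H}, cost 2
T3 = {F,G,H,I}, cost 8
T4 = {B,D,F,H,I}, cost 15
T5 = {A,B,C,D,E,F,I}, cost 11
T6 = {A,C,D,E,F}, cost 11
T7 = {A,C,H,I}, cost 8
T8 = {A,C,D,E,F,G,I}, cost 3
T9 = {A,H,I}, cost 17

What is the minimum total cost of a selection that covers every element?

T2, T8 cover every element at cost 2 + 3 = 5.
Any cover uses at least 2 sets; among all covering selections none totals below 5.

5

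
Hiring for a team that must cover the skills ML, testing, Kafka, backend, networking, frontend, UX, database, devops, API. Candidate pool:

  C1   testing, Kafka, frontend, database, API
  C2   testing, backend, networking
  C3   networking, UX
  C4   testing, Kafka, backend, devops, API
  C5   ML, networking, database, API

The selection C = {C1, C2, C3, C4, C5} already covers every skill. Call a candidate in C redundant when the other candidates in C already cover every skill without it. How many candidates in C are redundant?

1

Drop C1: frontend uncovered — not redundant.
Drop C2: the rest still cover every skill — redundant.
Drop C3: UX uncovered — not redundant.
Drop C4: devops uncovered — not redundant.
Drop C5: ML uncovered — not redundant.
1 redundant: C2.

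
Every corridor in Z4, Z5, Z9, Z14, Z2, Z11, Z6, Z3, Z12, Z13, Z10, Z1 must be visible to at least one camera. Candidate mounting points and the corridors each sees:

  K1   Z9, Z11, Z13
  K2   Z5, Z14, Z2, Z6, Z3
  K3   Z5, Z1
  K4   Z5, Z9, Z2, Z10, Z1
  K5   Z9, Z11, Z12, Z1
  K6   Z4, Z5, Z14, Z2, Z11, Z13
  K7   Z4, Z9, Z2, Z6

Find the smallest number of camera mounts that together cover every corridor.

K2, K4, K5, K6 together cover {Z4, Z5, Z9, Z14, Z2, Z11, Z6, Z3, Z12, Z13, Z10, Z1} — every corridor.
No 3 of the 7 camera mounts cover everything (all 35 triples fall short), so 4 is minimum.

4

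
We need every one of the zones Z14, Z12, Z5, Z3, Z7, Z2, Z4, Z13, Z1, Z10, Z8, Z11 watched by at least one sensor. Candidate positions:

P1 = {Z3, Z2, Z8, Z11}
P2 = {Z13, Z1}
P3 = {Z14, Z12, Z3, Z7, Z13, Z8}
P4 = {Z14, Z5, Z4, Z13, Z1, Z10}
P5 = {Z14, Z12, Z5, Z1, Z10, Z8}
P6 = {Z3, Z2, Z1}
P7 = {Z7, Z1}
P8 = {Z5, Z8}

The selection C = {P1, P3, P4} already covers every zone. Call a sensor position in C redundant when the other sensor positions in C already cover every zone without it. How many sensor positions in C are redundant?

Drop P1: Z2, Z11 uncovered — not redundant.
Drop P3: Z12, Z7 uncovered — not redundant.
Drop P4: Z5, Z4, Z1, Z10 uncovered — not redundant.
None of the sensor positions in C is redundant.

0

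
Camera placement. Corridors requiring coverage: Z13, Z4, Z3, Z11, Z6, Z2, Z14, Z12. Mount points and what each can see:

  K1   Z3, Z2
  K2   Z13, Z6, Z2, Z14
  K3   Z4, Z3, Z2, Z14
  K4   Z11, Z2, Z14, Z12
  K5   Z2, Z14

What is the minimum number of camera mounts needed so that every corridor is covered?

3

K2, K3, K4 together cover {Z13, Z4, Z3, Z11, Z6, Z2, Z14, Z12} — every corridor.
No 2 of the 5 camera mounts cover everything (all 10 pairs fall short), so 3 is minimum.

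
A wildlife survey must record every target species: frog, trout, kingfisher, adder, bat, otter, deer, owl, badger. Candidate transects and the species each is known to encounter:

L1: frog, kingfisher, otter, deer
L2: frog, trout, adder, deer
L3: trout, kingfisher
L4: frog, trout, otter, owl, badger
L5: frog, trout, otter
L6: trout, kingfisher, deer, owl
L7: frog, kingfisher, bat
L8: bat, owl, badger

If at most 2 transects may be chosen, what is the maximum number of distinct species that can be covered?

Choosing L1, L4 covers {frog, trout, kingfisher, otter, deer, owl, badger} — 7 species.
No choice of 2 transects does better; here adder, bat are left uncovered.

7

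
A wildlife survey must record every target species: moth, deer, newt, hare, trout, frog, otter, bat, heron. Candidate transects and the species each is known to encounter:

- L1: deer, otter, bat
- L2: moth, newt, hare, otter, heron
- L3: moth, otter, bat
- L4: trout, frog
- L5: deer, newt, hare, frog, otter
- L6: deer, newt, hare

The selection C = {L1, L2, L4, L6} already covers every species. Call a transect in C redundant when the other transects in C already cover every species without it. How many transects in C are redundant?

Drop L1: bat uncovered — not redundant.
Drop L2: moth, heron uncovered — not redundant.
Drop L4: trout, frog uncovered — not redundant.
Drop L6: the rest still cover every species — redundant.
1 redundant: L6.

1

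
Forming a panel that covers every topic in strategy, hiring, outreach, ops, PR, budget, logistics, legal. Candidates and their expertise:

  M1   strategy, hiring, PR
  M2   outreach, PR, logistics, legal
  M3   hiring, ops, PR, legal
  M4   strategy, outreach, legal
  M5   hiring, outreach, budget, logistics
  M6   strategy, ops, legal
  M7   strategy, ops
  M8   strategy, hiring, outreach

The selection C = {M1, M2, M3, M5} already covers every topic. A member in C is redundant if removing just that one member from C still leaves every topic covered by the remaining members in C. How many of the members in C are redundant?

Drop M1: strategy uncovered — not redundant.
Drop M2: the rest still cover every topic — redundant.
Drop M3: ops uncovered — not redundant.
Drop M5: budget uncovered — not redundant.
1 redundant: M2.

1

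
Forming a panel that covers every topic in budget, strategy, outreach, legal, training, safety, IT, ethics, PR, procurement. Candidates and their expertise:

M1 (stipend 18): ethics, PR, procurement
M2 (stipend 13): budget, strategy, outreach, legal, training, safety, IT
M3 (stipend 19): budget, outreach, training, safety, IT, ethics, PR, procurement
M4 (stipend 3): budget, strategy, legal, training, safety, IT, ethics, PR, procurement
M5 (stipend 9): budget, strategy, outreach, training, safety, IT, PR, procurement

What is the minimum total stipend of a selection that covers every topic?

M4, M5 cover every topic at stipend 3 + 9 = 12.
Any cover uses at least 2 members; among all covering selections none totals below 12.

12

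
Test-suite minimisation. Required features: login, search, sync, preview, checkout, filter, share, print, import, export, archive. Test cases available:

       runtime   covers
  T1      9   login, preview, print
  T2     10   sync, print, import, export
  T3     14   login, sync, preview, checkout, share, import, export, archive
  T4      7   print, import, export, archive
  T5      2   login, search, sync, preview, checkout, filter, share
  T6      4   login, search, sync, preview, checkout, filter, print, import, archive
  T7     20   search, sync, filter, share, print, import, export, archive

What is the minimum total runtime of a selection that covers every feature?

T4, T5 cover every feature at runtime 7 + 2 = 9.
Any cover uses at least 2 test cases; among all covering selections none totals below 9.
Greedy by coverage-per-runtime would pick T5, T6, T4 for 13 — worse than the optimum 9.

9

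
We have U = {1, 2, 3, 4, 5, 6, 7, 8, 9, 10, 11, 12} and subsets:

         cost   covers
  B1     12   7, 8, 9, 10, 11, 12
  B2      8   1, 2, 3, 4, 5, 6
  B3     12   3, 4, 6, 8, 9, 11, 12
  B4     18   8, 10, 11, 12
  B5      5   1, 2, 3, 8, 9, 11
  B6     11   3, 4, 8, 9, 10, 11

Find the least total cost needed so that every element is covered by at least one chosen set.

B1, B2 cover every element at cost 12 + 8 = 20.
Any cover uses at least 2 sets; among all covering selections none totals below 20.

20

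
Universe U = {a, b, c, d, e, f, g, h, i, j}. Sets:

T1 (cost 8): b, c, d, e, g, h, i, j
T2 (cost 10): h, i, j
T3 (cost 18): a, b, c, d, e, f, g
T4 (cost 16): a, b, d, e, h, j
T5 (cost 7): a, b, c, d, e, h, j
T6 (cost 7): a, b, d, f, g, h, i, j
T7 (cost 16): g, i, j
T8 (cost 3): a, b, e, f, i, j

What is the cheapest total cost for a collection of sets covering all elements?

11

T1, T8 cover every element at cost 8 + 3 = 11.
Any cover uses at least 2 sets; among all covering selections none totals below 11.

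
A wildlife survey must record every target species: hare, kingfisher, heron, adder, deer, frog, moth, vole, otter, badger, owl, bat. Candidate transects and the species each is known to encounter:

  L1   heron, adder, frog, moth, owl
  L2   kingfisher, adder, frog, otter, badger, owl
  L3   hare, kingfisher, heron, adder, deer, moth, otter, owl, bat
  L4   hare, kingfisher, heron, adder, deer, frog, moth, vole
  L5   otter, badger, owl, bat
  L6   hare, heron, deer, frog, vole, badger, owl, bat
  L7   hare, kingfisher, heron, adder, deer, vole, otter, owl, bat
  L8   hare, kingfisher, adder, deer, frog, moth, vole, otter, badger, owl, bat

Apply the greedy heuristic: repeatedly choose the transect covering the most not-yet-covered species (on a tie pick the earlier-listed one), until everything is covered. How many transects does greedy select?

Pick 1: L8 covers 11 new species (hare, kingfisher, adder, deer, frog, moth, vole, otter, badger, owl, bat).
Pick 2: L1 covers 1 new species (heron).
Greedy uses 2 transects.

2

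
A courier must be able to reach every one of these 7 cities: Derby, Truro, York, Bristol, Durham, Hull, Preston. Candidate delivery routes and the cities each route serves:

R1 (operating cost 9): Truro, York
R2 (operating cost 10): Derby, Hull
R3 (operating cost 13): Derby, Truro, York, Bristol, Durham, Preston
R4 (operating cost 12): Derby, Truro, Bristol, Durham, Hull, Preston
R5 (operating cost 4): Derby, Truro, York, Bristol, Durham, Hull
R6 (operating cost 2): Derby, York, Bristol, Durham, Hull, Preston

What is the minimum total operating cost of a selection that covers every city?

6

R5, R6 cover every city at operating cost 4 + 2 = 6.
Any cover uses at least 2 routes; among all covering selections none totals below 6.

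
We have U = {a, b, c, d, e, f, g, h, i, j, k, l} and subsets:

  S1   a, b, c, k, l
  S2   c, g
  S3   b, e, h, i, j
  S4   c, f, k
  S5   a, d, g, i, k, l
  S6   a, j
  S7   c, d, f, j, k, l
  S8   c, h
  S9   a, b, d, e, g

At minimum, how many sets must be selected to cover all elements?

3

S3, S4, S5 together cover {a, b, c, d, e, f, g, h, i, j, k, l} — every element.
No 2 of the 9 sets cover everything (all 36 pairs fall short), so 3 is minimum.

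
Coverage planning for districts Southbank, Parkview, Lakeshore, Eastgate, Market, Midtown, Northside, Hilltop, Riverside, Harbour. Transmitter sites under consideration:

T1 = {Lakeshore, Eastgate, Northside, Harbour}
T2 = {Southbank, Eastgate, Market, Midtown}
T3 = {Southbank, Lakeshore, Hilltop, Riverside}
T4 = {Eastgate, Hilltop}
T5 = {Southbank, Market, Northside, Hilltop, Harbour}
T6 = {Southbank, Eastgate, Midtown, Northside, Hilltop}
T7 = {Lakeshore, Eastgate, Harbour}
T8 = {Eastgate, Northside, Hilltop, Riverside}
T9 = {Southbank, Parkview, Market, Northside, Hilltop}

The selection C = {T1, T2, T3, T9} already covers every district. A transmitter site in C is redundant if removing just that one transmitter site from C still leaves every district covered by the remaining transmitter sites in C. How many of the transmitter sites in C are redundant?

Drop T1: Harbour uncovered — not redundant.
Drop T2: Midtown uncovered — not redundant.
Drop T3: Riverside uncovered — not redundant.
Drop T9: Parkview uncovered — not redundant.
None of the transmitter sites in C is redundant.

0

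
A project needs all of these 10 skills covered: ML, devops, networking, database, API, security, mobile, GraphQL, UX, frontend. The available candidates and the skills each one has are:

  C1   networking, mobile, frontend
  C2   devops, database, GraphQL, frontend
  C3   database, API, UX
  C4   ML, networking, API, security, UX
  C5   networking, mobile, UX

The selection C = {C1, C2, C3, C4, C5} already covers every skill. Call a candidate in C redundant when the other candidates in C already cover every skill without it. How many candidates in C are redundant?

3

Drop C1: the rest still cover every skill — redundant.
Drop C2: devops, GraphQL uncovered — not redundant.
Drop C3: the rest still cover every skill — redundant.
Drop C4: ML, security uncovered — not redundant.
Drop C5: the rest still cover every skill — redundant.
3 redundant: C1, C3, C5.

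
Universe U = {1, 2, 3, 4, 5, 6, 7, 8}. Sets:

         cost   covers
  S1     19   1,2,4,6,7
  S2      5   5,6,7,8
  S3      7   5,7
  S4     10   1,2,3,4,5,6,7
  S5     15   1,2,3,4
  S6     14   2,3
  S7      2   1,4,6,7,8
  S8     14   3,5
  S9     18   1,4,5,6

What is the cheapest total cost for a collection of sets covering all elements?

S4, S7 cover every element at cost 10 + 2 = 12.
Any cover uses at least 2 sets; among all covering selections none totals below 12.

12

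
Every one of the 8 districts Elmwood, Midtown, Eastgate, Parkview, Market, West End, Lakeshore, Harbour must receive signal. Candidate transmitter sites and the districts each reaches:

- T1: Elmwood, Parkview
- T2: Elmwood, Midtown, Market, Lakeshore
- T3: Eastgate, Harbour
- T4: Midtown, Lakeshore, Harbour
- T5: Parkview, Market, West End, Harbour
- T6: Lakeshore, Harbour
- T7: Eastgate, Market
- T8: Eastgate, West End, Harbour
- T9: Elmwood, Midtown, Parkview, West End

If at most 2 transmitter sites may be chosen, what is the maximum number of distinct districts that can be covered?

Choosing T2, T5 covers {Elmwood, Midtown, Parkview, Market, West End, Lakeshore, Harbour} — 7 districts.
No choice of 2 transmitter sites does better; here Eastgate is left uncovered.

7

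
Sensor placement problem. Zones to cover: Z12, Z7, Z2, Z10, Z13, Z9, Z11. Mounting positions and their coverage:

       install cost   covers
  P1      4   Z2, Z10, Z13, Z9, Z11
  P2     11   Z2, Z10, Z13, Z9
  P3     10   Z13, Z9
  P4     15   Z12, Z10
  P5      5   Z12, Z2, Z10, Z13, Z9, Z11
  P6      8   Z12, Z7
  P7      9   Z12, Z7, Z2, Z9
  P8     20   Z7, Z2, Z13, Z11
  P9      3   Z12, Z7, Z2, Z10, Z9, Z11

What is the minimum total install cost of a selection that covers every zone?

P1, P9 cover every zone at install cost 4 + 3 = 7.
Any cover uses at least 2 sensor positions; among all covering selections none totals below 7.

7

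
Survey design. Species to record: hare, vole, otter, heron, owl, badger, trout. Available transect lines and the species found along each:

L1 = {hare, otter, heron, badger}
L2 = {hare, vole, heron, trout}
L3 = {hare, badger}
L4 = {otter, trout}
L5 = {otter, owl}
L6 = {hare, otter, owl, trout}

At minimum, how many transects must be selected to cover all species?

3

L1, L2, L5 together cover {hare, vole, otter, heron, owl, badger, trout} — every species.
No 2 of the 6 transects cover everything (all 15 pairs fall short), so 3 is minimum.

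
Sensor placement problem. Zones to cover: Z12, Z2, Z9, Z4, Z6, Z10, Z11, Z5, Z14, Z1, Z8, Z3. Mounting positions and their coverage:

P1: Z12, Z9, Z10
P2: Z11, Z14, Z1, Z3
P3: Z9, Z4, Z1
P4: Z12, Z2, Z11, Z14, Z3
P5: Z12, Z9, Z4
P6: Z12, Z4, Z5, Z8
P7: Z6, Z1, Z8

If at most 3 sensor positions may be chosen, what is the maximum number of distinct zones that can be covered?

Choosing P1, P2, P6 covers {Z12, Z9, Z4, Z10, Z11, Z5, Z14, Z1, Z8, Z3} — 10 zones.
No choice of 3 sensor positions does better; here Z2, Z6 are left uncovered.

10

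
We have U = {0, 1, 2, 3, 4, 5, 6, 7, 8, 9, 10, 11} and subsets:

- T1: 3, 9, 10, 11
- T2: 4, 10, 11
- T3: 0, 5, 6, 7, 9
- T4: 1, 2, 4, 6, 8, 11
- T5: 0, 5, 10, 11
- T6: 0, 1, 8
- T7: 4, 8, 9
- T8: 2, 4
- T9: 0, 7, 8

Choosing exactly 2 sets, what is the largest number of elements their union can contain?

10

Choosing T3, T4 covers {0, 1, 2, 4, 5, 6, 7, 8, 9, 11} — 10 elements.
No choice of 2 sets does better; here 3, 10 are left uncovered.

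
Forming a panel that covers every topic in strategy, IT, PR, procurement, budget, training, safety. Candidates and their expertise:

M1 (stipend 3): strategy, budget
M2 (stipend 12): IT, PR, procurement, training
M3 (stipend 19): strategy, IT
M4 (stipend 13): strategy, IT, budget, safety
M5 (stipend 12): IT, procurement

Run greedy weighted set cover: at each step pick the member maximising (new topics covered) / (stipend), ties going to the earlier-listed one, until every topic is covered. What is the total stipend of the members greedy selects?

28

Pick 1: M1 adds 2 new (strategy, budget) at stipend 3 (ratio 2/3).
Pick 2: M2 adds 4 new (IT, PR, procurement, training) at stipend 12 (ratio 4/12).
Pick 3: M4 adds 1 new (safety) at stipend 13 (ratio 1/13).
Greedy total stipend: 3 + 12 + 13 = 28. (The true optimum is 25, so greedy overshoots here.)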